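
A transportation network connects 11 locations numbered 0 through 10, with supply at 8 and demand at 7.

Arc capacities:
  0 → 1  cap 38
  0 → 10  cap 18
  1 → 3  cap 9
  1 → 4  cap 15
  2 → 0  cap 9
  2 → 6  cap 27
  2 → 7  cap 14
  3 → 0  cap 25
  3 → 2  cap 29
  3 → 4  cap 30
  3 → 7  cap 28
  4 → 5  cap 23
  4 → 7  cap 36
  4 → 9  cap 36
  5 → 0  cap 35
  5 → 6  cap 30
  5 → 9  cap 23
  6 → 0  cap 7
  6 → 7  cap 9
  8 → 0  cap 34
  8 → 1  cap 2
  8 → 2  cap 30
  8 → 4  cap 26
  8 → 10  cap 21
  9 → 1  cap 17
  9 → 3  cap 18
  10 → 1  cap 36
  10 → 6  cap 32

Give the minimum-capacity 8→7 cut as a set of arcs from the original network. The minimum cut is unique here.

augment #1: 8→2→7 push 14
augment #2: 8→4→7 push 26
augment #3: 8→1→3→7 push 2
augment #4: 8→2→6→7 push 9
augment #5: 8→0→1→3→7 push 7
augment #6: 8→0→1→4→7 push 10
augment #7: 8→0→1→4→9→3→7 push 5
max flow = 73; residual-reachable set from 8 gives S-side
cut edges (S→T): {(1,3), (1,4), (2,7), (6,7), (8,4)} total cap 73

Min-cut arcs: {(1,3), (1,4), (2,7), (6,7), (8,4)} (total capacity 73)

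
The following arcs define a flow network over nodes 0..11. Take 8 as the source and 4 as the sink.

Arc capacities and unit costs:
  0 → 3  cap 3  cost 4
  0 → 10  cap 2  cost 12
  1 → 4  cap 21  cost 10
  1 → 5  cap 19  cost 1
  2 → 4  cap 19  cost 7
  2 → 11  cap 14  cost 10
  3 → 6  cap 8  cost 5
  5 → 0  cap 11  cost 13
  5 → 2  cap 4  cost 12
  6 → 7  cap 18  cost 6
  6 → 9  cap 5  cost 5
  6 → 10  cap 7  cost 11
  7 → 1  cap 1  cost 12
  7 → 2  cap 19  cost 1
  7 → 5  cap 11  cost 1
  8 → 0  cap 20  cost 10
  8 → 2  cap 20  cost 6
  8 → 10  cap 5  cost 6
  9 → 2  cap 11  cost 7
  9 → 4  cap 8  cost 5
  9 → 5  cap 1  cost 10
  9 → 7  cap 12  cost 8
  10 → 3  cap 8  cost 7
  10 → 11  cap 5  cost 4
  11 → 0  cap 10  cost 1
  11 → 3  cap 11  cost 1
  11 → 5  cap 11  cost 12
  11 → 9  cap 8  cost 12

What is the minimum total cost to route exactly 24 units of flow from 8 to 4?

shortest-cost path #1: 8→2→4 push 19 @ unit cost 13 (adds 247)
shortest-cost path #2: 8→10→11→3→6→9→4 push 5 @ unit cost 26 (adds 130)
total cost = 377

Minimum cost for 24 units: 377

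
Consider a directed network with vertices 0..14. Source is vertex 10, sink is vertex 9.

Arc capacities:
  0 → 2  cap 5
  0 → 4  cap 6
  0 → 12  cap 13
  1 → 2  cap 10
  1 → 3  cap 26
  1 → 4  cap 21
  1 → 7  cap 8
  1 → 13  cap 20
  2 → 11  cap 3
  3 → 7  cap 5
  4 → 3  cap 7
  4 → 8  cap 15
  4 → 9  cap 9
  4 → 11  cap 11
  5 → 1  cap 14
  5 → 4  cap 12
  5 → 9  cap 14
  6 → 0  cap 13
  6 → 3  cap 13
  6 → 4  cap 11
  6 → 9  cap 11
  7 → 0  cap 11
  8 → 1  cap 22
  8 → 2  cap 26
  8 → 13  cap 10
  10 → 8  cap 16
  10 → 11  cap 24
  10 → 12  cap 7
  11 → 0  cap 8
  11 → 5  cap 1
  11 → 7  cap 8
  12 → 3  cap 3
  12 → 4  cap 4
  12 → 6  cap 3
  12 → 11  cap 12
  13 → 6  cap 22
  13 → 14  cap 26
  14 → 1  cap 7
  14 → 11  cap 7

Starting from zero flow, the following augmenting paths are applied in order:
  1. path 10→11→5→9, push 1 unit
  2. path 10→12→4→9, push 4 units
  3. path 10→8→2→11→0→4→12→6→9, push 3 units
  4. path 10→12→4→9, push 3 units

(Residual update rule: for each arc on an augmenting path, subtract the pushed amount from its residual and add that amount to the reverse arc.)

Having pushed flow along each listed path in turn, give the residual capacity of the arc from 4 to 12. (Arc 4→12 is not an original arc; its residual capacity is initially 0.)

Residual capacity of (4,12): 4

after path 1 (10→11→5→9, push 1): res(4,12)=0
after path 2 (10→12→4→9, push 4): res(4,12)=4
after path 3 (10→8→2→11→0→4→12→6→9, push 3): res(4,12)=1
after path 4 (10→12→4→9, push 3): res(4,12)=4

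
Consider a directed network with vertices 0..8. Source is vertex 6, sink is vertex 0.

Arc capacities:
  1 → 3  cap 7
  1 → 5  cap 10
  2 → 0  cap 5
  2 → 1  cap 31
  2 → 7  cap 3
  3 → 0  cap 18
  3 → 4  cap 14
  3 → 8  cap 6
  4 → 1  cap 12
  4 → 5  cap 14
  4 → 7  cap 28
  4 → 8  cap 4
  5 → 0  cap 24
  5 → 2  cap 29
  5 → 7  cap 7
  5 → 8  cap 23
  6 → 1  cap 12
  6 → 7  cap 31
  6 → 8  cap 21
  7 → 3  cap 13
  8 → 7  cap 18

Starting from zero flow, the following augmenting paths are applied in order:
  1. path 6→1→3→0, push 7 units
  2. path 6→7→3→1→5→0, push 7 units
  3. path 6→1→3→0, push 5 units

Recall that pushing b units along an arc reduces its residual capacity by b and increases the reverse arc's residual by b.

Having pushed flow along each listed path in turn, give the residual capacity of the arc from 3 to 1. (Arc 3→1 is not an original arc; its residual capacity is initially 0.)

Residual capacity of (3,1): 5

after path 1 (6→1→3→0, push 7): res(3,1)=7
after path 2 (6→7→3→1→5→0, push 7): res(3,1)=0
after path 3 (6→1→3→0, push 5): res(3,1)=5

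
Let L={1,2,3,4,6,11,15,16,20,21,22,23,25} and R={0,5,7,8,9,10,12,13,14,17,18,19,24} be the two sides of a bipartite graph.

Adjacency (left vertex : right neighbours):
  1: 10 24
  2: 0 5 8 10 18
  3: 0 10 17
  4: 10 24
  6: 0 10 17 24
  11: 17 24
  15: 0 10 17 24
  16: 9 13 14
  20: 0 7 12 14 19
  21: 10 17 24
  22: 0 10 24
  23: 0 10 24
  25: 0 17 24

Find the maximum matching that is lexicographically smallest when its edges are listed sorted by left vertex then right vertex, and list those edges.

|M| = 7 (so the lex-smallest maximum matching has 7 edges)
process left vertices in ascending order; for each, take the smallest-labelled available neighbour that still permits 7 edges overall, or leave it unmatched if none does
lex-smallest matching: {1-10, 2-5, 3-0, 4-24, 6-17, 16-9, 20-7}

Lex-smallest maximum matching: {(1,10), (2,5), (3,0), (4,24), (6,17), (16,9), (20,7)}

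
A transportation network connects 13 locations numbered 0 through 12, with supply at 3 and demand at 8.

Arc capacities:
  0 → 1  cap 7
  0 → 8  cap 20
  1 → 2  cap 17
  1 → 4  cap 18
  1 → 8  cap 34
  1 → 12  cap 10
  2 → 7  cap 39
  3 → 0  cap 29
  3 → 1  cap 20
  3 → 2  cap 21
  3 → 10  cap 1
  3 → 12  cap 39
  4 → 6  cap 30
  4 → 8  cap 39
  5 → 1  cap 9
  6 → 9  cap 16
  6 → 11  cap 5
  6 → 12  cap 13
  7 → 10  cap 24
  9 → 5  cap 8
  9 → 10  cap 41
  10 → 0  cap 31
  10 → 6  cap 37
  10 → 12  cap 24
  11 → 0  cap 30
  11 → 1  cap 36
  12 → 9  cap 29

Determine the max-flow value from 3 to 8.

Maximum flow value: 60

augment #1: 3→0→8 bottleneck 20, total now 20
augment #2: 3→1→8 bottleneck 20, total now 40
augment #3: 3→0→1→8 bottleneck 7, total now 47
augment #4: 3→10→6→11→1→8 bottleneck 1, total now 48
augment #5: 3→12→9→5→1→8 bottleneck 6, total now 54
augment #6: 3→12→9→5→1→4→8 bottleneck 2, total now 56
augment #7: 3→2→7→10→6→11→1→4→8 bottleneck 4, total now 60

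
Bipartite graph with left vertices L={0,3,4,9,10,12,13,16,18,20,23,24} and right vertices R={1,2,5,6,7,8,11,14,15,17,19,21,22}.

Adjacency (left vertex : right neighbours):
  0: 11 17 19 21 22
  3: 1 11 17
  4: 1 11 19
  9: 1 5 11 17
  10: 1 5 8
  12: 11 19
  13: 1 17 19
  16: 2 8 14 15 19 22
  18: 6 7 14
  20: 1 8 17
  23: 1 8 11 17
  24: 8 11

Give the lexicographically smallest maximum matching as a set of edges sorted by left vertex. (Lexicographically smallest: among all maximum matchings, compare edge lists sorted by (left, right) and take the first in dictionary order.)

|M| = 9 (so the lex-smallest maximum matching has 9 edges)
process left vertices in ascending order; for each, take the smallest-labelled available neighbour that still permits 9 edges overall, or leave it unmatched if none does
lex-smallest matching: {0-21, 3-1, 4-11, 9-5, 10-8, 12-19, 13-17, 16-2, 18-6}

Lex-smallest maximum matching: {(0,21), (3,1), (4,11), (9,5), (10,8), (12,19), (13,17), (16,2), (18,6)}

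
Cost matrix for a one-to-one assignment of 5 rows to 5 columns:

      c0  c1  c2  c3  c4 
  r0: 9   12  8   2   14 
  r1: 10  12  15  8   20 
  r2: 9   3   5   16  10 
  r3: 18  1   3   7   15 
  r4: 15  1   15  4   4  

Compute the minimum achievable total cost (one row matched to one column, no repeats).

one of 2 optimal assignments: row0→col3 (cost 2), row1→col0 (cost 10), row2→col1 (cost 3), row3→col2 (cost 3), row4→col4 (cost 4)
total = 2 + 10 + 3 + 3 + 4 = 22

Minimum assignment cost: 22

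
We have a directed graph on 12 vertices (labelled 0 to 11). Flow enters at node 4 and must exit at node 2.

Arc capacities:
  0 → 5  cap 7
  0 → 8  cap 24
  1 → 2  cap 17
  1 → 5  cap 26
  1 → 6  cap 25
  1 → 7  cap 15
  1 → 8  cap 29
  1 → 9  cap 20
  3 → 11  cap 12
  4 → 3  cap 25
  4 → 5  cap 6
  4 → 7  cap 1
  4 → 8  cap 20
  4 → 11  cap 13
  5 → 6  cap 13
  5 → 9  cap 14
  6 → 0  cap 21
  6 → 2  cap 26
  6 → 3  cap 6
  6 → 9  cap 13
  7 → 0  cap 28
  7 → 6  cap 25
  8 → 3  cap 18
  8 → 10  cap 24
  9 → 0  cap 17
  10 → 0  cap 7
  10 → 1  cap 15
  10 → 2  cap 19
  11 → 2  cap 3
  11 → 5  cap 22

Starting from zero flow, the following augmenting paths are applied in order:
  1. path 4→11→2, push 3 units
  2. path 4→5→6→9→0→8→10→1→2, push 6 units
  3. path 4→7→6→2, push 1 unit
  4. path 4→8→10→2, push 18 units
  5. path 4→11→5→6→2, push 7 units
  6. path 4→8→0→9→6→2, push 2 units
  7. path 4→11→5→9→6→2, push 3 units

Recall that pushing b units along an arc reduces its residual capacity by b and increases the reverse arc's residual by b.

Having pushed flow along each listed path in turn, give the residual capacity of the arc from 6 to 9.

Residual capacity of (6,9): 12

after path 1 (4→11→2, push 3): res(6,9)=13
after path 2 (4→5→6→9→0→8→10→1→2, push 6): res(6,9)=7
after path 3 (4→7→6→2, push 1): res(6,9)=7
after path 4 (4→8→10→2, push 18): res(6,9)=7
after path 5 (4→11→5→6→2, push 7): res(6,9)=7
after path 6 (4→8→0→9→6→2, push 2): res(6,9)=9
after path 7 (4→11→5→9→6→2, push 3): res(6,9)=12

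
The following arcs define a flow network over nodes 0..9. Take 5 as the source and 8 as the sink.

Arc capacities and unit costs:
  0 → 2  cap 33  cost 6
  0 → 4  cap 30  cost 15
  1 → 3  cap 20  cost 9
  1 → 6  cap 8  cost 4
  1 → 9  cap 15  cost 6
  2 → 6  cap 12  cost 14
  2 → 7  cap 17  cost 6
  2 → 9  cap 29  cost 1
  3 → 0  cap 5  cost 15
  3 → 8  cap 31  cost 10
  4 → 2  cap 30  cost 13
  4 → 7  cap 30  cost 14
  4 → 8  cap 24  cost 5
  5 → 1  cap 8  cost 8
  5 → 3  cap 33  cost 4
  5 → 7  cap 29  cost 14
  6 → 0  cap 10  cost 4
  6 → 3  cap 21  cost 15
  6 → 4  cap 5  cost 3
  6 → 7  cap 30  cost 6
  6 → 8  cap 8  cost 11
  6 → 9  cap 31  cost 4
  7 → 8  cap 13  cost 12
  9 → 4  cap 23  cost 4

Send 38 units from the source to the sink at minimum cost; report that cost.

Minimum cost for 38 units: 580

shortest-cost path #1: 5→3→8 push 31 @ unit cost 14 (adds 434)
shortest-cost path #2: 5→1→6→4→8 push 5 @ unit cost 20 (adds 100)
shortest-cost path #3: 5→1→6→8 push 2 @ unit cost 23 (adds 46)
total cost = 580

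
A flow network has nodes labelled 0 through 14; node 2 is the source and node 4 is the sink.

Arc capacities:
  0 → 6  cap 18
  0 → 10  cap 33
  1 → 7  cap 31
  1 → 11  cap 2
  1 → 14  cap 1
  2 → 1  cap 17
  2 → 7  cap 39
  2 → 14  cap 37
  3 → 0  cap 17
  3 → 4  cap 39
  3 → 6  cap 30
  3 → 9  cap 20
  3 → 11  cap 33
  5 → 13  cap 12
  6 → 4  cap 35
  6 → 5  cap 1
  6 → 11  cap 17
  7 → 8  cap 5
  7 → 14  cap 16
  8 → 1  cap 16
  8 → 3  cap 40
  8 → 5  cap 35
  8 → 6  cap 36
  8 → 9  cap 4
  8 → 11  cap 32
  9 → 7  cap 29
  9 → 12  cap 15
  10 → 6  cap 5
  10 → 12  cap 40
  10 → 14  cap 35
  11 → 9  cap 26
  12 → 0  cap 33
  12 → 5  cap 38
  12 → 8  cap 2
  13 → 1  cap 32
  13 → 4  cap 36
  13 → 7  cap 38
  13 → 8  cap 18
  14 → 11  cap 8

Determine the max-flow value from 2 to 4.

augment #1: 2→7→8→3→4 bottleneck 5, total now 5
augment #2: 2→1→11→9→12→0→6→4 bottleneck 2, total now 7
augment #3: 2→14→11→9→12→0→6→4 bottleneck 8, total now 15

Maximum flow value: 15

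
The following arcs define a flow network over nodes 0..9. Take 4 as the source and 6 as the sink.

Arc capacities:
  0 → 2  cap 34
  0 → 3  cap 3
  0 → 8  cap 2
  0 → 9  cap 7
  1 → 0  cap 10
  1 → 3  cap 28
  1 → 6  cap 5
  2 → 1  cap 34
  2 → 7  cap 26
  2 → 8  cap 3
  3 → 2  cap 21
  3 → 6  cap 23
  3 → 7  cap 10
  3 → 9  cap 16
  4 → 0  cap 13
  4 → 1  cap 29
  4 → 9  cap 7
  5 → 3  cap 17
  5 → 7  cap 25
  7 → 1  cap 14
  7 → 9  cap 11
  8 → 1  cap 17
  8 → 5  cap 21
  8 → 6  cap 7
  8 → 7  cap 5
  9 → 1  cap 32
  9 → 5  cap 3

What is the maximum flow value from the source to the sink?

Maximum flow value: 33

augment #1: 4→1→6 bottleneck 5, total now 5
augment #2: 4→0→3→6 bottleneck 3, total now 8
augment #3: 4→0→8→6 bottleneck 2, total now 10
augment #4: 4→1→3→6 bottleneck 20, total now 30
augment #5: 4→0→2→8→6 bottleneck 3, total now 33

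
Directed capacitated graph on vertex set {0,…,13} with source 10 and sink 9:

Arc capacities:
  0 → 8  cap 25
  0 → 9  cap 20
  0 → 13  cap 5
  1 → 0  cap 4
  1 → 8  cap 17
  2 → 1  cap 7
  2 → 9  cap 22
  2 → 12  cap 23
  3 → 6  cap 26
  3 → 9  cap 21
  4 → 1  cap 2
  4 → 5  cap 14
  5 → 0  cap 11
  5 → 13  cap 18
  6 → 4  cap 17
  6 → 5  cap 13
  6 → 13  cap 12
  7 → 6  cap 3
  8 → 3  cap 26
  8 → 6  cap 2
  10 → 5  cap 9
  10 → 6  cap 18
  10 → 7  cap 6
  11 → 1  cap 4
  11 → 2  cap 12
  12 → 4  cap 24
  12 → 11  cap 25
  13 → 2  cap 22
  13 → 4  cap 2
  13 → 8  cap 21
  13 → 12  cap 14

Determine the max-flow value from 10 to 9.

augment #1: 10→5→0→9 bottleneck 9, total now 9
augment #2: 10→6→5→0→9 bottleneck 2, total now 11
augment #3: 10→6→13→2→9 bottleneck 12, total now 23
augment #4: 10→6→4→1→0→9 bottleneck 2, total now 25
augment #5: 10→6→5→13→2→9 bottleneck 2, total now 27
augment #6: 10→7→6→5→13→2→9 bottleneck 3, total now 30

Maximum flow value: 30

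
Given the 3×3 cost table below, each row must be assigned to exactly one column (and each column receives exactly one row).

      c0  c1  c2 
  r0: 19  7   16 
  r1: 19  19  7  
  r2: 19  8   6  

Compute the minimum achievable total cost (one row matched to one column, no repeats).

Minimum assignment cost: 32

optimal assignment: row0→col1 (cost 7), row1→col0 (cost 19), row2→col2 (cost 6)
total = 7 + 19 + 6 = 32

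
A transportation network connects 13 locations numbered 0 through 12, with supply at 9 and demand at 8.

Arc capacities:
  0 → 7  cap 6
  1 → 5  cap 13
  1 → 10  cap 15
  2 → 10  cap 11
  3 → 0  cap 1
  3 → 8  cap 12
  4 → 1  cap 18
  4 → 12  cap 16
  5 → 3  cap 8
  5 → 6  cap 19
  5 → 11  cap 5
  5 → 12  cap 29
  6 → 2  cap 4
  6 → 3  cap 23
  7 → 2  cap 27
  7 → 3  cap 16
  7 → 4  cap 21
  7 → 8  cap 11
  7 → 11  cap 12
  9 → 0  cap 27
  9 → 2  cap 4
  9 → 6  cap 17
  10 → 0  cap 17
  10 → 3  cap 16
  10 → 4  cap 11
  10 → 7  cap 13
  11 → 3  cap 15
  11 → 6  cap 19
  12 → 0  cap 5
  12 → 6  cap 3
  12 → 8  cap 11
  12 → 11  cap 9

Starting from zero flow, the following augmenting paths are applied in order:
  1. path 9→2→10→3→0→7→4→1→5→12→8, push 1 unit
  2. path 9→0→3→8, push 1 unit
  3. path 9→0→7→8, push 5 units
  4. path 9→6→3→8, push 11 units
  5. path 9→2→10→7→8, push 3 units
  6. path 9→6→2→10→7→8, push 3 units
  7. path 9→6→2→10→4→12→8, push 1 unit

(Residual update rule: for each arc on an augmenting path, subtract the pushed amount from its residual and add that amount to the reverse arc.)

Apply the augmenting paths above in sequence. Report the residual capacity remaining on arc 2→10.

Residual capacity of (2,10): 3

after path 1 (9→2→10→3→0→7→4→1→5→12→8, push 1): res(2,10)=10
after path 2 (9→0→3→8, push 1): res(2,10)=10
after path 3 (9→0→7→8, push 5): res(2,10)=10
after path 4 (9→6→3→8, push 11): res(2,10)=10
after path 5 (9→2→10→7→8, push 3): res(2,10)=7
after path 6 (9→6→2→10→7→8, push 3): res(2,10)=4
after path 7 (9→6→2→10→4→12→8, push 1): res(2,10)=3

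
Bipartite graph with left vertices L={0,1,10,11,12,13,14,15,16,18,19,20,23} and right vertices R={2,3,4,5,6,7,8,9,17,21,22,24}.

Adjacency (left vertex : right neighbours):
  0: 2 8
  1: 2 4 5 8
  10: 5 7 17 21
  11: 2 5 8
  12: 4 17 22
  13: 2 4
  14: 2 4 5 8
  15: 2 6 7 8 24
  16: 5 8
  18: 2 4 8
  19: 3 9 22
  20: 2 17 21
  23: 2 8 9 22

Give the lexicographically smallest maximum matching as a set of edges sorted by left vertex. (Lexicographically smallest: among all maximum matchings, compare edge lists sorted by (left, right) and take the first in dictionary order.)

|M| = 10 (so the lex-smallest maximum matching has 10 edges)
process left vertices in ascending order; for each, take the smallest-labelled available neighbour that still permits 10 edges overall, or leave it unmatched if none does
lex-smallest matching: {0-2, 1-4, 10-7, 11-5, 12-17, 14-8, 15-6, 19-3, 20-21, 23-9}

Lex-smallest maximum matching: {(0,2), (1,4), (10,7), (11,5), (12,17), (14,8), (15,6), (19,3), (20,21), (23,9)}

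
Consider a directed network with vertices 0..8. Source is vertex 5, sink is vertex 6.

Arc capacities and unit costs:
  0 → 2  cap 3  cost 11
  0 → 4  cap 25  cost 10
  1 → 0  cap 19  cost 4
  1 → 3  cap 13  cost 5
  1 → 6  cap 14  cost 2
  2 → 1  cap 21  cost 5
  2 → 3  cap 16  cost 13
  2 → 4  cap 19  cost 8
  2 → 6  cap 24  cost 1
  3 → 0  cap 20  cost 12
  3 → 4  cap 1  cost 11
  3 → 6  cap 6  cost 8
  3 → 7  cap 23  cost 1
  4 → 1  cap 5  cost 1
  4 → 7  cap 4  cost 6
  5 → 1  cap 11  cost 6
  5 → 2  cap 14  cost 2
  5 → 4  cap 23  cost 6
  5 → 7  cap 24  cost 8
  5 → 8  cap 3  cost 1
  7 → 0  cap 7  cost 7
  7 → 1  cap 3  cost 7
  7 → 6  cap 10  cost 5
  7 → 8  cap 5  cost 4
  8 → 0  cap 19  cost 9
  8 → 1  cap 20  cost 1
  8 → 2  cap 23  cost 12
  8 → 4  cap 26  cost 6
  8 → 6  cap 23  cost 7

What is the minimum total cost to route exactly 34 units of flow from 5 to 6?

Minimum cost for 34 units: 220

shortest-cost path #1: 5→2→6 push 14 @ unit cost 3 (adds 42)
shortest-cost path #2: 5→8→1→6 push 3 @ unit cost 4 (adds 12)
shortest-cost path #3: 5→1→6 push 11 @ unit cost 8 (adds 88)
shortest-cost path #4: 5→7→6 push 6 @ unit cost 13 (adds 78)
total cost = 220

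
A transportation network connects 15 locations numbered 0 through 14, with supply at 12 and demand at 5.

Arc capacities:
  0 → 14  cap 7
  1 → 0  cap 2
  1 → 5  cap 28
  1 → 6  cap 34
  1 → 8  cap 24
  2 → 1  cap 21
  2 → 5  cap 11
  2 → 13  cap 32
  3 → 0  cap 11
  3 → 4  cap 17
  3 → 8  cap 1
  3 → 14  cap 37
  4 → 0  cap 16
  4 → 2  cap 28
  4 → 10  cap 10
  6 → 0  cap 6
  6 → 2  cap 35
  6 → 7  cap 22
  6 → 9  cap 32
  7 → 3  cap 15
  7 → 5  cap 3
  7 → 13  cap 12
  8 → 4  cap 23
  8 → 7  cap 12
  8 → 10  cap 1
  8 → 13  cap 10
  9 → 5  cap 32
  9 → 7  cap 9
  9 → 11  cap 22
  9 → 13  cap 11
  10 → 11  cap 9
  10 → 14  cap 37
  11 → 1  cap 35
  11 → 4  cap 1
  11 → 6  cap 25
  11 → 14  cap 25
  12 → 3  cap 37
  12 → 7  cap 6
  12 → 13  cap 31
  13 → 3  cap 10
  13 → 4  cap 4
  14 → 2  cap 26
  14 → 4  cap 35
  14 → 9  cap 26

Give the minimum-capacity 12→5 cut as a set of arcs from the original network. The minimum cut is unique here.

augment #1: 12→7→5 push 3
augment #2: 12→3→4→2→5 push 11
augment #3: 12→3→14→9→5 push 26
augment #4: 12→13→4→2→1→5 push 4
augment #5: 12→7→3→4→2→1→5 push 3
augment #6: 12→13→3→4→2→1→5 push 3
augment #7: 12→13→3→14→2→1→5 push 7
max flow = 57; residual-reachable set from 12 gives S-side
cut edges (S→T): {(12,3), (12,7), (13,3), (13,4)} total cap 57

Min-cut arcs: {(12,3), (12,7), (13,3), (13,4)} (total capacity 57)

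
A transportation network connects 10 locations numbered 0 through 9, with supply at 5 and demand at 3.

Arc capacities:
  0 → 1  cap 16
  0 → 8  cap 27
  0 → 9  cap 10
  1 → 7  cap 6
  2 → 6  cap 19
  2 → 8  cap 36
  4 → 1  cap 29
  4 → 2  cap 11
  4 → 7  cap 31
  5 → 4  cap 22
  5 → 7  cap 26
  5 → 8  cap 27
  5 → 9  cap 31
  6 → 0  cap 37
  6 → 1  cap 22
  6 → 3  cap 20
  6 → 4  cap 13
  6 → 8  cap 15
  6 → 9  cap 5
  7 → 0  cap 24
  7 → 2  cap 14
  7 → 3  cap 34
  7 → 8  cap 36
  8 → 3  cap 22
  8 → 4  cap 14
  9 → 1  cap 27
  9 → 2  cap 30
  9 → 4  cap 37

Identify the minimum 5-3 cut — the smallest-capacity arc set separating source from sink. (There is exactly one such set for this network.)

augment #1: 5→7→3 push 26
augment #2: 5→8→3 push 22
augment #3: 5→4→7→3 push 8
augment #4: 5→4→2→6→3 push 11
augment #5: 5→9→2→6→3 push 8
max flow = 75; residual-reachable set from 5 gives S-side
cut edges (S→T): {(2,6), (7,3), (8,3)} total cap 75

Min-cut arcs: {(2,6), (7,3), (8,3)} (total capacity 75)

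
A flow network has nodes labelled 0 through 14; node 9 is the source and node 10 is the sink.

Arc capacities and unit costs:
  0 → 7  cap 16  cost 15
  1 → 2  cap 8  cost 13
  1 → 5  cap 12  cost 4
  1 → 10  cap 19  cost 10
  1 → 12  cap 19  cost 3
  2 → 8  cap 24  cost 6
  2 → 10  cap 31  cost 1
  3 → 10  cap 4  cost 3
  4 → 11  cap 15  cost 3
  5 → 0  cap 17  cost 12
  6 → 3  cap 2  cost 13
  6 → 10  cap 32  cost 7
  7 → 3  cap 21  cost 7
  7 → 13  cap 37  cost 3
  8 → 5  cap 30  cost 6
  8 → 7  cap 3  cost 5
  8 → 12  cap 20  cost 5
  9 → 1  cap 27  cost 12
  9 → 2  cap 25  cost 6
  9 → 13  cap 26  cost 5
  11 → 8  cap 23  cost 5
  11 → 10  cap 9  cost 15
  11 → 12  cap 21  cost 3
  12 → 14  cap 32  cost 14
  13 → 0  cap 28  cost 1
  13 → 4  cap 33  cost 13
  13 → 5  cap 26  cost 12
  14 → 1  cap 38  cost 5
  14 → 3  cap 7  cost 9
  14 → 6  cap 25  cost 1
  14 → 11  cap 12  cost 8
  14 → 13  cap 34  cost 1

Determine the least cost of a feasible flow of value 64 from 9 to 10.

shortest-cost path #1: 9→2→10 push 25 @ unit cost 7 (adds 175)
shortest-cost path #2: 9→1→10 push 19 @ unit cost 22 (adds 418)
shortest-cost path #3: 9→1→2→10 push 6 @ unit cost 26 (adds 156)
shortest-cost path #4: 9→13→0→7→3→10 push 4 @ unit cost 31 (adds 124)
shortest-cost path #5: 9→13→4→11→10 push 9 @ unit cost 36 (adds 324)
shortest-cost path #6: 9→1→12→14→6→10 push 1 @ unit cost 37 (adds 37)
total cost = 1234

Minimum cost for 64 units: 1234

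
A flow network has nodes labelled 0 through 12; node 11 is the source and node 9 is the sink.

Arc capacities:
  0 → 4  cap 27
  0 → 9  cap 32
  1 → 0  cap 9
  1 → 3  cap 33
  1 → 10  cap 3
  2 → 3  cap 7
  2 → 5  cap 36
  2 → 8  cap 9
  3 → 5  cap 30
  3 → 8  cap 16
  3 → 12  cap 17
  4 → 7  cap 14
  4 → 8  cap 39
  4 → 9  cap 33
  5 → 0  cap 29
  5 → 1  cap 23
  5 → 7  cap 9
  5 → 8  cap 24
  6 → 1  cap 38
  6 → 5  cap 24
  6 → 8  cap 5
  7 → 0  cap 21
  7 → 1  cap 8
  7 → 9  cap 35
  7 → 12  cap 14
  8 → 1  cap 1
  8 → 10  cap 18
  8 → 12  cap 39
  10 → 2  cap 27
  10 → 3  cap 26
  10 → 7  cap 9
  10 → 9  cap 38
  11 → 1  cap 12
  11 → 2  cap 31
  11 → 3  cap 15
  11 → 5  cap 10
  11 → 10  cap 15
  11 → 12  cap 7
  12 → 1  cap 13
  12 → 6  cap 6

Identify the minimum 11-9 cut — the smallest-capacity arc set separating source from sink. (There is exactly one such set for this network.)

Min-cut arcs: {(1,0), (1,10), (5,0), (5,7), (8,10), (11,10)} (total capacity 83)

augment #1: 11→10→9 push 15
augment #2: 11→1→0→9 push 9
augment #3: 11→1→10→9 push 3
augment #4: 11→5→0→9 push 10
augment #5: 11→2→5→0→9 push 13
augment #6: 11→2→5→7→9 push 9
augment #7: 11→2→8→10→9 push 9
augment #8: 11→3→8→10→9 push 9
augment #9: 11→3→5→0→4→9 push 6
max flow = 83; residual-reachable set from 11 gives S-side
cut edges (S→T): {(1,0), (1,10), (5,0), (5,7), (8,10), (11,10)} total cap 83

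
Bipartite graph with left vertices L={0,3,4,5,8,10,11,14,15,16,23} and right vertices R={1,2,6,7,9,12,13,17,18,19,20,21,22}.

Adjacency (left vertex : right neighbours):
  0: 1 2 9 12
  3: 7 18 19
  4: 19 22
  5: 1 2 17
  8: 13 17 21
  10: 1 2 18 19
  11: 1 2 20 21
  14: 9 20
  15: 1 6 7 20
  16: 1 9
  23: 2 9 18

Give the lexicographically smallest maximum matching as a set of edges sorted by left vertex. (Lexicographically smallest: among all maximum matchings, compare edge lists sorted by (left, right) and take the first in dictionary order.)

|M| = 11 (so the lex-smallest maximum matching has 11 edges)
process left vertices in ascending order; for each, take the smallest-labelled available neighbour that still permits 11 edges overall, or leave it unmatched if none does
lex-smallest matching: {0-1, 3-7, 4-19, 5-17, 8-13, 10-2, 11-21, 14-20, 15-6, 16-9, 23-18}

Lex-smallest maximum matching: {(0,1), (3,7), (4,19), (5,17), (8,13), (10,2), (11,21), (14,20), (15,6), (16,9), (23,18)}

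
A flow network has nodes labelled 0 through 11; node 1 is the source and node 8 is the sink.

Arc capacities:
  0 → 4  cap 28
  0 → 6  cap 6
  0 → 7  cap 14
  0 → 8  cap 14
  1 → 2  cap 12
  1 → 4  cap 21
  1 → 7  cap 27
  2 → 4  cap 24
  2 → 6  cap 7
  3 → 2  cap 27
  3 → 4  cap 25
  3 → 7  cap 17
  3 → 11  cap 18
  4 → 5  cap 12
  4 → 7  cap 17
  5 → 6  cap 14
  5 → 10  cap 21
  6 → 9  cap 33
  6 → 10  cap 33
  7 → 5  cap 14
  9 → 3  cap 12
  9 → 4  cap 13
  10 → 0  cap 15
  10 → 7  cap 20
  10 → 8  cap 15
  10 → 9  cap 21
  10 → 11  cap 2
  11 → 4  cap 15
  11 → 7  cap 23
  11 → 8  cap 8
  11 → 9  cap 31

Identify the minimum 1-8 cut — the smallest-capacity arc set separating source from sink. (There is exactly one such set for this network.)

Min-cut arcs: {(2,6), (4,5), (7,5)} (total capacity 33)

augment #1: 1→2→6→10→8 push 7
augment #2: 1→4→5→10→8 push 8
augment #3: 1→4→5→10→0→8 push 4
augment #4: 1→7→5→10→0→8 push 9
augment #5: 1→7→5→6→10→0→8 push 1
augment #6: 1→7→5→6→10→11→8 push 2
augment #7: 1→7→5→6→9→3→11→8 push 2
max flow = 33; residual-reachable set from 1 gives S-side
cut edges (S→T): {(2,6), (4,5), (7,5)} total cap 33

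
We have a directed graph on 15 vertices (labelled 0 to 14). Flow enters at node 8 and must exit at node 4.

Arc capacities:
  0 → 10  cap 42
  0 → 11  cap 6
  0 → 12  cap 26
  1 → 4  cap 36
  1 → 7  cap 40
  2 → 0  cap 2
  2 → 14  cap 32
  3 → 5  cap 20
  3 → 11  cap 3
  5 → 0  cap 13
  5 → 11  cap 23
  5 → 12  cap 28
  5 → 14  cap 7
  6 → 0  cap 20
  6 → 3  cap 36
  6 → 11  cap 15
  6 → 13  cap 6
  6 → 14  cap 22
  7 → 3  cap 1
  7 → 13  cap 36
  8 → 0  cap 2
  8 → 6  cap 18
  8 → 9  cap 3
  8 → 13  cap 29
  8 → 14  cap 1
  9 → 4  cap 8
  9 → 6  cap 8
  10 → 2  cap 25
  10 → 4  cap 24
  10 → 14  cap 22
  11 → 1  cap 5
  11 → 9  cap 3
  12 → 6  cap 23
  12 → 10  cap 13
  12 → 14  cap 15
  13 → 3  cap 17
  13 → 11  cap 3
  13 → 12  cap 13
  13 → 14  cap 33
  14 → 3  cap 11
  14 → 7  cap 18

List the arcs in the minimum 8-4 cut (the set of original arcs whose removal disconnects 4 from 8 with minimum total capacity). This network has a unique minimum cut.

augment #1: 8→9→4 push 3
augment #2: 8→0→10→4 push 2
augment #3: 8→6→0→10→4 push 18
augment #4: 8→13→11→1→4 push 3
augment #5: 8→13→12→10→4 push 4
augment #6: 8→13→3→11→1→4 push 2
augment #7: 8→13→3→11→9→4 push 1
augment #8: 8→13→3→5→11→9→4 push 2
max flow = 35; residual-reachable set from 8 gives S-side
cut edges (S→T): {(8,9), (10,4), (11,1), (11,9)} total cap 35

Min-cut arcs: {(8,9), (10,4), (11,1), (11,9)} (total capacity 35)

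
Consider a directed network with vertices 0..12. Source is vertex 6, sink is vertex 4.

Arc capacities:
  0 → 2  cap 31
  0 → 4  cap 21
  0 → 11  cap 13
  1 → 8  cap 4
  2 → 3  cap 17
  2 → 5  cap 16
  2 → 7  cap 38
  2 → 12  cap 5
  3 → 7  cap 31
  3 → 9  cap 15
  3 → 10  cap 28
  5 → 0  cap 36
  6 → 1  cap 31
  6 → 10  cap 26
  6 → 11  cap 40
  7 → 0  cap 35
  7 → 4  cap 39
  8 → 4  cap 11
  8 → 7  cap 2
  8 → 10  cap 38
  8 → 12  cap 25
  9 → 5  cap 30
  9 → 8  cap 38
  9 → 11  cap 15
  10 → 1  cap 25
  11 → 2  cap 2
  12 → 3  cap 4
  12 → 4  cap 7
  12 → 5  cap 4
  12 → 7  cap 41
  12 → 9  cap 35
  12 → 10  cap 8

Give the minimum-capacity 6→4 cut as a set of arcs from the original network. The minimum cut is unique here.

augment #1: 6→1→8→4 push 4
augment #2: 6→11→2→7→4 push 2
max flow = 6; residual-reachable set from 6 gives S-side
cut edges (S→T): {(1,8), (11,2)} total cap 6

Min-cut arcs: {(1,8), (11,2)} (total capacity 6)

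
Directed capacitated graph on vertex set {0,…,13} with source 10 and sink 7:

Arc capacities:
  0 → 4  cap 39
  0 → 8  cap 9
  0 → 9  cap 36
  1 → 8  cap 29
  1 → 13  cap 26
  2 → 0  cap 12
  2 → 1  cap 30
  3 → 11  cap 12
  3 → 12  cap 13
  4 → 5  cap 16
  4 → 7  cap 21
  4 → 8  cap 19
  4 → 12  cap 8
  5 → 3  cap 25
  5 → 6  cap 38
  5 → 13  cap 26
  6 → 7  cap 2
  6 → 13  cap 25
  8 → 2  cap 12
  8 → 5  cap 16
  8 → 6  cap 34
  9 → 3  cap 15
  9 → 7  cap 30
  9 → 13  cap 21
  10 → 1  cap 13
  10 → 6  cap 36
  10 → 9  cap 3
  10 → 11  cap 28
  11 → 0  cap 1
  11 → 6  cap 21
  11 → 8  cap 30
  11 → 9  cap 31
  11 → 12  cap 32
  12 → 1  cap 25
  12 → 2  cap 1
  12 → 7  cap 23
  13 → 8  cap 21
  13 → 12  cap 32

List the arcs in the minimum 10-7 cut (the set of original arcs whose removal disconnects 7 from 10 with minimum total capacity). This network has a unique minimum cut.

augment #1: 10→6→7 push 2
augment #2: 10→9→7 push 3
augment #3: 10→11→9→7 push 27
augment #4: 10→11→12→7 push 1
augment #5: 10→1→13→12→7 push 13
augment #6: 10→6→13→12→7 push 9
augment #7: 10→6→13→8→2→0→4→7 push 12
augment #8: 10→6→13→12→11→0→4→7 push 1
max flow = 68; residual-reachable set from 10 gives S-side
cut edges (S→T): {(2,0), (6,7), (9,7), (11,0), (12,7)} total cap 68

Min-cut arcs: {(2,0), (6,7), (9,7), (11,0), (12,7)} (total capacity 68)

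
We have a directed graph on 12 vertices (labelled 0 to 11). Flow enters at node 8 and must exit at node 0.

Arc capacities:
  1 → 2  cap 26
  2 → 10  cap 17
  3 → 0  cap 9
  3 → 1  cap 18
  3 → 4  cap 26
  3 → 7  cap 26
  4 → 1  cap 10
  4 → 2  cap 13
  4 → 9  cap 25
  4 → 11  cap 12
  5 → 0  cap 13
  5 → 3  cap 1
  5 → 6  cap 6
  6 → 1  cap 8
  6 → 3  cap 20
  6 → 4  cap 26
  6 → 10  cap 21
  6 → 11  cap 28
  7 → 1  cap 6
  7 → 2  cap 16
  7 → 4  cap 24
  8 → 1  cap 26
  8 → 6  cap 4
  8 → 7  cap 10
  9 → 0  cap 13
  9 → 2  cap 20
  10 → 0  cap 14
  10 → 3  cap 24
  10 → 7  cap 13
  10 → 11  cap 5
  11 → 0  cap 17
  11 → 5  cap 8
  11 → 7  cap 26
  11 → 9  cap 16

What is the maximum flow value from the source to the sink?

Maximum flow value: 31

augment #1: 8→6→3→0 bottleneck 4, total now 4
augment #2: 8→1→2→10→0 bottleneck 14, total now 18
augment #3: 8→7→4→9→0 bottleneck 10, total now 28
augment #4: 8→1→2→10→3→0 bottleneck 3, total now 31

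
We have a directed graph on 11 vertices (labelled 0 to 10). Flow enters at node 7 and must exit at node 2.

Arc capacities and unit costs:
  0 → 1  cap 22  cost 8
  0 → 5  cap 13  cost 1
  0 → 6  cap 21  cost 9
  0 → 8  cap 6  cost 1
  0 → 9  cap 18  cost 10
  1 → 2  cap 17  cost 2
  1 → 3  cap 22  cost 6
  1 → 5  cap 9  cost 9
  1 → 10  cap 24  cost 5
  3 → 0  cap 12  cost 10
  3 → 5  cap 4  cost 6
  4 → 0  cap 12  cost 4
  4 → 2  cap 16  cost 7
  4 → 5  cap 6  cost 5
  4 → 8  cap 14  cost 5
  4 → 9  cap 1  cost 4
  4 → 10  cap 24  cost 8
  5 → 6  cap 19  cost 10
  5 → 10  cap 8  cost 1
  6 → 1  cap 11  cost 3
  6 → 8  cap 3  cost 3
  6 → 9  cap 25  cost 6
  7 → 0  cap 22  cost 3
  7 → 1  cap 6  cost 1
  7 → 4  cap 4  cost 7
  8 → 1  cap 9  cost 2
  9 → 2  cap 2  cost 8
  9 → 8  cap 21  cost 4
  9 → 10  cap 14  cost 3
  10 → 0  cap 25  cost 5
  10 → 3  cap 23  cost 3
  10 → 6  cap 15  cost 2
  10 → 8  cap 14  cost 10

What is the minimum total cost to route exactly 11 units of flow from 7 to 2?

shortest-cost path #1: 7→1→2 push 6 @ unit cost 3 (adds 18)
shortest-cost path #2: 7→0→8→1→2 push 5 @ unit cost 8 (adds 40)
total cost = 58

Minimum cost for 11 units: 58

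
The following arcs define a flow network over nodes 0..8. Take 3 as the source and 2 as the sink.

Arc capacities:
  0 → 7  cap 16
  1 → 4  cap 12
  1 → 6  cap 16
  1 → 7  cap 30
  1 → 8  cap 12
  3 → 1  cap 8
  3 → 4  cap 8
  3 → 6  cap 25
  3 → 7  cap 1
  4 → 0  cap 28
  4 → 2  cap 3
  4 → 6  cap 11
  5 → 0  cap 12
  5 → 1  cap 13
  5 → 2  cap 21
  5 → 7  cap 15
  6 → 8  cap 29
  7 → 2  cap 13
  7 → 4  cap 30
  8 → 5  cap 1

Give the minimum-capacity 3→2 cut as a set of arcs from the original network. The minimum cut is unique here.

augment #1: 3→4→2 push 3
augment #2: 3→7→2 push 1
augment #3: 3→1→7→2 push 8
augment #4: 3→4→0→7→2 push 4
augment #5: 3→6→8→5→2 push 1
max flow = 17; residual-reachable set from 3 gives S-side
cut edges (S→T): {(4,2), (7,2), (8,5)} total cap 17

Min-cut arcs: {(4,2), (7,2), (8,5)} (total capacity 17)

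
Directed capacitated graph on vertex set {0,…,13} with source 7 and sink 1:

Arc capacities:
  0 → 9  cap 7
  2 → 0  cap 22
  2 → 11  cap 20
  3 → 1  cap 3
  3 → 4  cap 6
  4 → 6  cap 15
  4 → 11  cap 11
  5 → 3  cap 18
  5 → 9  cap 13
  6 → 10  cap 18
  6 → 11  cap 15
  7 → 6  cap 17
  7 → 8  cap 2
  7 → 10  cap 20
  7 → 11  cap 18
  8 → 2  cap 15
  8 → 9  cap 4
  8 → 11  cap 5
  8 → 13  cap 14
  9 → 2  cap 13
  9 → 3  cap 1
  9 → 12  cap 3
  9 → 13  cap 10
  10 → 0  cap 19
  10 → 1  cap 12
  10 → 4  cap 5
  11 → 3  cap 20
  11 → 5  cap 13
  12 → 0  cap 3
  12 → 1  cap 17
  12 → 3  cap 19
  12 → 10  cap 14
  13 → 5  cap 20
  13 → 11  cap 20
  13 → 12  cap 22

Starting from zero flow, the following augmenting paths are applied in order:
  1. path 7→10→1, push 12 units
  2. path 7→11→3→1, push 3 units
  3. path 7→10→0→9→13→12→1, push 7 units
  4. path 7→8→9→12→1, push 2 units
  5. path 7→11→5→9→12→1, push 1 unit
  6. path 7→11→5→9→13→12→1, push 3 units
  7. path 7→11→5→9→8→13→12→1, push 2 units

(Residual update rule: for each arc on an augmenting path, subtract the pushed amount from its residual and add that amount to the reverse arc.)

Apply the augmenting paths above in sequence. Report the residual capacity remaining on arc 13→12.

Residual capacity of (13,12): 10

after path 1 (7→10→1, push 12): res(13,12)=22
after path 2 (7→11→3→1, push 3): res(13,12)=22
after path 3 (7→10→0→9→13→12→1, push 7): res(13,12)=15
after path 4 (7→8→9→12→1, push 2): res(13,12)=15
after path 5 (7→11→5→9→12→1, push 1): res(13,12)=15
after path 6 (7→11→5→9→13→12→1, push 3): res(13,12)=12
after path 7 (7→11→5→9→8→13→12→1, push 2): res(13,12)=10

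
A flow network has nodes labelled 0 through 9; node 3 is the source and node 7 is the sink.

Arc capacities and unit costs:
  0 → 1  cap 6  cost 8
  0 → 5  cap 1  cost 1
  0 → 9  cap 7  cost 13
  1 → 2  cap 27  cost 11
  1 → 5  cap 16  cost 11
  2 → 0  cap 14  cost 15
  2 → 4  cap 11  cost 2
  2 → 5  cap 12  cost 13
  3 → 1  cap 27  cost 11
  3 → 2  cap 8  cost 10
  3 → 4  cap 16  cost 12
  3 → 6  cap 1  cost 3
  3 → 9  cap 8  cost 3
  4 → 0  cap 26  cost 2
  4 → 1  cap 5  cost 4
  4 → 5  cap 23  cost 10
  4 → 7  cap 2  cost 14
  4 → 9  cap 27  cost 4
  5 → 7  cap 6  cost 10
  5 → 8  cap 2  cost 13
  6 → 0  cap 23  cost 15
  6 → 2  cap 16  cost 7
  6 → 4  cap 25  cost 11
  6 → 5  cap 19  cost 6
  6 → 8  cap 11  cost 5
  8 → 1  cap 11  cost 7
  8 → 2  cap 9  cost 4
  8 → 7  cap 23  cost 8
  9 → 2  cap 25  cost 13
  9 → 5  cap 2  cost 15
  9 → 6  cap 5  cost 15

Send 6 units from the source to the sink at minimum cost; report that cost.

shortest-cost path #1: 3→6→8→7 push 1 @ unit cost 16 (adds 16)
shortest-cost path #2: 3→4→0→5→7 push 1 @ unit cost 25 (adds 25)
shortest-cost path #3: 3→4→7 push 2 @ unit cost 26 (adds 52)
shortest-cost path #4: 3→9→5→7 push 2 @ unit cost 28 (adds 56)
total cost = 149

Minimum cost for 6 units: 149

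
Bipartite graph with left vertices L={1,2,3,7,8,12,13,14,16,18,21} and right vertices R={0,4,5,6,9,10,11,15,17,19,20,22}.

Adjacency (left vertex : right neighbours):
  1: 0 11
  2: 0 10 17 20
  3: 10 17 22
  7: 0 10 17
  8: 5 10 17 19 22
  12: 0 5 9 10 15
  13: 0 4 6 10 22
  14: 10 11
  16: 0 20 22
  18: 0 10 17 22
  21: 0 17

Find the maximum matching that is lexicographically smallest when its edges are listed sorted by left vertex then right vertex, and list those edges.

Lex-smallest maximum matching: {(1,0), (2,10), (3,17), (8,5), (12,9), (13,4), (14,11), (16,20), (18,22)}

|M| = 9 (so the lex-smallest maximum matching has 9 edges)
process left vertices in ascending order; for each, take the smallest-labelled available neighbour that still permits 9 edges overall, or leave it unmatched if none does
lex-smallest matching: {1-0, 2-10, 3-17, 8-5, 12-9, 13-4, 14-11, 16-20, 18-22}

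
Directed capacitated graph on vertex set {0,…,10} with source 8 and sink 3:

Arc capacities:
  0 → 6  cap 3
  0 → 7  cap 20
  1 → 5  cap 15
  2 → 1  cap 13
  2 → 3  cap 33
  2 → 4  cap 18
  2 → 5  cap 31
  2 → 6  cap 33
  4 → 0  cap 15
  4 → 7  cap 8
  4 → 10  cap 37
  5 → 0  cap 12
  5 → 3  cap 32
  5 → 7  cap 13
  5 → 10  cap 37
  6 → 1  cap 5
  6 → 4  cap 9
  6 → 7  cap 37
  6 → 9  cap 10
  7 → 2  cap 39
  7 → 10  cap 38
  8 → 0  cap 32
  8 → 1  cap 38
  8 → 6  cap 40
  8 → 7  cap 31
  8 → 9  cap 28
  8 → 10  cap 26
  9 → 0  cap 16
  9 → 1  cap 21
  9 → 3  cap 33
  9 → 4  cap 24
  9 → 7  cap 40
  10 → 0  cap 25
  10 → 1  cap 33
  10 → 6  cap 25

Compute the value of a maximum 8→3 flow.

Maximum flow value: 87

augment #1: 8→9→3 bottleneck 28, total now 28
augment #2: 8→1→5→3 bottleneck 15, total now 43
augment #3: 8→6→9→3 bottleneck 5, total now 48
augment #4: 8→7→2→3 bottleneck 31, total now 79
augment #5: 8→0→7→2→3 bottleneck 2, total now 81
augment #6: 8→0→7→2→5→3 bottleneck 6, total now 87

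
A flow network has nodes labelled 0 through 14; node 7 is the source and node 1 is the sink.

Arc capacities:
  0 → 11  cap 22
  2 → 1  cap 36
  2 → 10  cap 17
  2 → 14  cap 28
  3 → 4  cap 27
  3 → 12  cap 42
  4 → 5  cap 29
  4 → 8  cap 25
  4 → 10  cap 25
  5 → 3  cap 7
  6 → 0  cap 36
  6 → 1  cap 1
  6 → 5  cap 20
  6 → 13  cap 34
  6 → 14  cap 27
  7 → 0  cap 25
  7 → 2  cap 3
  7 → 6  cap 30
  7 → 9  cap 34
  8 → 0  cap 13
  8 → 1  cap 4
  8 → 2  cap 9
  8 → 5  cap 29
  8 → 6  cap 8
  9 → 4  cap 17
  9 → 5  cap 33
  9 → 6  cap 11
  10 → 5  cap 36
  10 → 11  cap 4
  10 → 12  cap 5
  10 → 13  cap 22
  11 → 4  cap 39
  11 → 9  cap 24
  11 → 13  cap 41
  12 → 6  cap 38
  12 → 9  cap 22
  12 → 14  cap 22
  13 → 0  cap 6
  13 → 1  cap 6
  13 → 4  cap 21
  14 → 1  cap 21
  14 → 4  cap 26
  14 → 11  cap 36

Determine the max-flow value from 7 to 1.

Maximum flow value: 44

augment #1: 7→2→1 bottleneck 3, total now 3
augment #2: 7→6→1 bottleneck 1, total now 4
augment #3: 7→6→13→1 bottleneck 6, total now 10
augment #4: 7→6→14→1 bottleneck 21, total now 31
augment #5: 7→9→4→8→1 bottleneck 4, total now 35
augment #6: 7→9→4→8→2→1 bottleneck 9, total now 44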